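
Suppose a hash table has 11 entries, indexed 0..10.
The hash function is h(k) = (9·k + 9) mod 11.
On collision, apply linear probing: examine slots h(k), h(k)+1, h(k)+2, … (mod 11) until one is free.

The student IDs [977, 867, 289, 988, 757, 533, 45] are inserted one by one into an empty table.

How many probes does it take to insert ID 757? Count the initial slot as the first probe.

5

Insert 977: h=2, slot 2 empty → index 2.
Insert 867: h=2, slot 2 occupied → index 3.
Insert 289: h=3, slot 3 occupied → index 4.
Insert 988: h=2, slots 2,3,4 occupied → index 5.
Insert 757: h=2, slots 2,3,4,5 occupied → index 6.
Insert 533: h=10, slot 10 empty → index 10.
Insert 45: h=7, slot 7 empty → index 7.
Table: [—, —, 977, 867, 289, 988, 757, 45, —, —, 533]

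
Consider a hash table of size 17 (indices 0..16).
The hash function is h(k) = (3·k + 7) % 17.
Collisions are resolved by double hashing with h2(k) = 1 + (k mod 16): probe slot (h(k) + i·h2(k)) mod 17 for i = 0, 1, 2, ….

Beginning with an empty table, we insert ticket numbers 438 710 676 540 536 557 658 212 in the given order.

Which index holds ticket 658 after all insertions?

15

438 hashes to 12; slot 12 is free => place at 12.
710 hashes to 12, h2=7; 12 taken => place at 2.
676 hashes to 12, h2=5; 12 taken => place at 0.
540 hashes to 12, h2=13; 12 taken => place at 8.
536 hashes to 0, h2=9; 0 taken => place at 9.
557 hashes to 12, h2=14; 12,9 taken => place at 6.
658 hashes to 9, h2=3; 9,12 taken => place at 15.
212 hashes to 14; slot 14 is free => place at 14.
Table: [676, -, 710, -, -, -, 557, -, 540, 536, -, -, 438, -, 212, 658, -]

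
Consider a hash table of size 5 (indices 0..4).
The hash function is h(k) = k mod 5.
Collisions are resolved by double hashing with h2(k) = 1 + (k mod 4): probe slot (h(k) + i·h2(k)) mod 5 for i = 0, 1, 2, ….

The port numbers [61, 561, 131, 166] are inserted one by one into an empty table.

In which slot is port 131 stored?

Insert 61: h=1, slot 1 empty => index 1.
Insert 561: h=1, h2=2, slot 1 occupied => index 3.
Insert 131: h=1, h2=4, slot 1 occupied => index 0.
Insert 166: h=1, h2=3, slot 1 occupied => index 4.
Table: [131, 61, _, 561, 166]

0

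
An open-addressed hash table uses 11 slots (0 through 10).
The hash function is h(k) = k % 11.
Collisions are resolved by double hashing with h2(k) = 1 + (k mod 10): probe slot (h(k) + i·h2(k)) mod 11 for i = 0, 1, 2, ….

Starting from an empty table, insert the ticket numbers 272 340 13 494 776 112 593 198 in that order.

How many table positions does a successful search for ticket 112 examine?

272 hashes to 8; slot 8 is free => place at 8.
340 hashes to 10; slot 10 is free => place at 10.
13 hashes to 2; slot 2 is free => place at 2.
494 hashes to 10, h2=5; 10 taken => place at 4.
776 hashes to 6; slot 6 is free => place at 6.
112 hashes to 2, h2=3; 2 taken => place at 5.
593 hashes to 10, h2=4; 10 taken => place at 3.
198 hashes to 0; slot 0 is free => place at 0.
Table: [198, _, 13, 593, 494, 112, 776, _, 272, _, 340]
Lookup 112: h=2, h2=3, probe 2,5 → found at 5.

2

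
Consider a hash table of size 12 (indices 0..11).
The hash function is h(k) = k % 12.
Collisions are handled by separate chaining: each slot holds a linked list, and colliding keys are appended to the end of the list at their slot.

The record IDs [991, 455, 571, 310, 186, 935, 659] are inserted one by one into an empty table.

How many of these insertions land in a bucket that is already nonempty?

Insert 991: h=7, bucket 7 empty → new chain.
Insert 455: h=11, bucket 11 empty → new chain.
Insert 571: h=7, bucket 7 nonempty → append to chain.
Insert 310: h=10, bucket 10 empty → new chain.
Insert 186: h=6, bucket 6 empty → new chain.
Insert 935: h=11, bucket 11 nonempty → append to chain.
Insert 659: h=11, bucket 11 nonempty → append to chain.
Final buckets:
0: _
1: _
2: _
3: _
4: _
5: _
6: 186
7: 991 -> 571
8: _
9: _
10: 310
11: 455 -> 935 -> 659

3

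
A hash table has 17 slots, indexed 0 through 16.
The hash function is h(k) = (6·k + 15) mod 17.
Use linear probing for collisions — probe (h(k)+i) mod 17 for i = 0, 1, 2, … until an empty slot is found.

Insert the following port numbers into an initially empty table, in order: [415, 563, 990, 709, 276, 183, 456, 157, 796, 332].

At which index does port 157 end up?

415 hashes to 6; slot 6 is free → place at 6.
563 hashes to 10; slot 10 is free → place at 10.
990 hashes to 5; slot 5 is free → place at 5.
709 hashes to 2; slot 2 is free → place at 2.
276 hashes to 5; 5,6 taken → place at 7.
183 hashes to 8; slot 8 is free → place at 8.
456 hashes to 14; slot 14 is free → place at 14.
157 hashes to 5; 5,6,7,8 taken → place at 9.
796 hashes to 14; 14 taken → place at 15.
332 hashes to 1; slot 1 is free → place at 1.
Table: [_, 332, 709, _, _, 990, 415, 276, 183, 157, 563, _, _, _, 456, 796, _]

9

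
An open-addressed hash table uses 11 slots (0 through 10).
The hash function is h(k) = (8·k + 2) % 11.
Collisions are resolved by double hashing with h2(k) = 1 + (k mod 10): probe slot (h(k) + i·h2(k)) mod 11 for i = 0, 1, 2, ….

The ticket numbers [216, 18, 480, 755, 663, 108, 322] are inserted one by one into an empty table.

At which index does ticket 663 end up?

Insert 216: h=3, slot 3 empty => index 3.
Insert 18: h=3, h2=9, slot 3 occupied => index 1.
Insert 480: h=3, h2=1, slot 3 occupied => index 4.
Insert 755: h=3, h2=6, slot 3 occupied => index 9.
Insert 663: h=4, h2=4, slot 4 occupied => index 8.
Insert 108: h=8, h2=9, slot 8 occupied => index 6.
Insert 322: h=4, h2=3, slot 4 occupied => index 7.
Table: [-, 18, -, 216, 480, -, 108, 322, 663, 755, -]

8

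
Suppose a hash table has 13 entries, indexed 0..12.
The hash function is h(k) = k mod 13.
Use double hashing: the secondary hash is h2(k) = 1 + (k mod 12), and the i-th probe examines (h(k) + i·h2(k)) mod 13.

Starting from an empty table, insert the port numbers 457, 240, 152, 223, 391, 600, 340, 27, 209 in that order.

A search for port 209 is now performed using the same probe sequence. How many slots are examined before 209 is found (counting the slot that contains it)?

457 hashes to 2; slot 2 is free → place at 2.
240 hashes to 6; slot 6 is free → place at 6.
152 hashes to 9; slot 9 is free → place at 9.
223 hashes to 2, h2=8; 2 taken → place at 10.
391 hashes to 1; slot 1 is free → place at 1.
600 hashes to 2, h2=1; 2 taken → place at 3.
340 hashes to 2, h2=5; 2 taken → place at 7.
27 hashes to 1, h2=4; 1 taken → place at 5.
209 hashes to 1, h2=6; 1,7 taken → place at 0.
Table: [209, 391, 457, 600, ., 27, 240, 340, ., 152, 223, ., .]
Lookup 209: h=1, h2=6, probe 1,7,0 → found at 0.

3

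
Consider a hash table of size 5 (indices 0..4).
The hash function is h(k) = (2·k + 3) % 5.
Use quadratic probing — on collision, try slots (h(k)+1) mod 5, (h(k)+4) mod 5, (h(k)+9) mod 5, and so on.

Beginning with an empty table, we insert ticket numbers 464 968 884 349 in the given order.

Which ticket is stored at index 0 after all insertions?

349

464: h=1 => slot 1
968: h=4 => slot 4
884: h=1, probe 1,2 => slot 2
349: h=1, probe 1,2,0 => slot 0
Table: [349, 464, 884, ., 968]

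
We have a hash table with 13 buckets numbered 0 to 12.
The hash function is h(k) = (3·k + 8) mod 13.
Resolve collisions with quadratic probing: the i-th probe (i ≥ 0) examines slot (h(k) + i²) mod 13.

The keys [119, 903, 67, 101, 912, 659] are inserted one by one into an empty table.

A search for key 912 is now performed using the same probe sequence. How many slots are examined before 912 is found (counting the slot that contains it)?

3

119 hashes to 1; slot 1 is free → place at 1.
903 hashes to 0; slot 0 is free → place at 0.
67 hashes to 1; 1 taken → place at 2.
101 hashes to 12; slot 12 is free → place at 12.
912 hashes to 1; 1,2 taken → place at 5.
659 hashes to 9; slot 9 is free → place at 9.
Table: [903, 119, 67, _, _, 912, _, _, _, 659, _, _, 101]
Lookup 912: h=1, probe 1,2,5 → found at 5.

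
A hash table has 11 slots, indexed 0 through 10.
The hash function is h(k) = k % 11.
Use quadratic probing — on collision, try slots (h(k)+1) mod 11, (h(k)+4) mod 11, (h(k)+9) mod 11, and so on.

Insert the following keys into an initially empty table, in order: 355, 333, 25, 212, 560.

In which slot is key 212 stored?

1

Insert 355: h=3, slot 3 empty → index 3.
Insert 333: h=3, slot 3 occupied → index 4.
Insert 25: h=3, slots 3,4 occupied → index 7.
Insert 212: h=3, slots 3,4,7 occupied → index 1.
Insert 560: h=10, slot 10 empty → index 10.
Table: [∅, 212, ∅, 355, 333, ∅, ∅, 25, ∅, ∅, 560]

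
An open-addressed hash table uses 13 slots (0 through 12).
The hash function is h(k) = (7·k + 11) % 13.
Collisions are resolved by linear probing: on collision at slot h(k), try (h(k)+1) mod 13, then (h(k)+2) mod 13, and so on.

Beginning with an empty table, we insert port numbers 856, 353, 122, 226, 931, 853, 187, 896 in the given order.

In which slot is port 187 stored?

9

856 hashes to 10; slot 10 is free → place at 10.
353 hashes to 12; slot 12 is free → place at 12.
122 hashes to 7; slot 7 is free → place at 7.
226 hashes to 7; 7 taken → place at 8.
931 hashes to 2; slot 2 is free → place at 2.
853 hashes to 2; 2 taken → place at 3.
187 hashes to 7; 7,8 taken → place at 9.
896 hashes to 4; slot 4 is free → place at 4.
Table: [∅, ∅, 931, 853, 896, ∅, ∅, 122, 226, 187, 856, ∅, 353]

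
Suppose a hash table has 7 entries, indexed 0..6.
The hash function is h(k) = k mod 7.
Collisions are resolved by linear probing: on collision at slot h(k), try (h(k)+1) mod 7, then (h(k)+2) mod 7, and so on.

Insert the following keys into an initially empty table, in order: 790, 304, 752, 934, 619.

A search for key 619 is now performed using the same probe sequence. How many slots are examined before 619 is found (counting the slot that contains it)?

790 hashes to 6; slot 6 is free -> place at 6.
304 hashes to 3; slot 3 is free -> place at 3.
752 hashes to 3; 3 taken -> place at 4.
934 hashes to 3; 3,4 taken -> place at 5.
619 hashes to 3; 3,4,5,6 taken -> place at 0.
Table: [619, -, -, 304, 752, 934, 790]
Lookup 619: h=3, probe 3,4,5,6,0 → found at 0.

5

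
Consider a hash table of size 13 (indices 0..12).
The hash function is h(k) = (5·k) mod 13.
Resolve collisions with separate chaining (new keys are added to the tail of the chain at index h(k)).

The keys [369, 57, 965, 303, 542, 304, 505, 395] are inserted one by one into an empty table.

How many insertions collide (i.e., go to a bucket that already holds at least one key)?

3

Insert 369: h=12, bucket 12 empty -> new chain.
Insert 57: h=12, bucket 12 nonempty -> append to chain.
Insert 965: h=2, bucket 2 empty -> new chain.
Insert 303: h=7, bucket 7 empty -> new chain.
Insert 542: h=6, bucket 6 empty -> new chain.
Insert 304: h=12, bucket 12 nonempty -> append to chain.
Insert 505: h=3, bucket 3 empty -> new chain.
Insert 395: h=12, bucket 12 nonempty -> append to chain.
Final buckets:
0: .
1: .
2: 965
3: 505
4: .
5: .
6: 542
7: 303
8: .
9: .
10: .
11: .
12: 369 -> 57 -> 304 -> 395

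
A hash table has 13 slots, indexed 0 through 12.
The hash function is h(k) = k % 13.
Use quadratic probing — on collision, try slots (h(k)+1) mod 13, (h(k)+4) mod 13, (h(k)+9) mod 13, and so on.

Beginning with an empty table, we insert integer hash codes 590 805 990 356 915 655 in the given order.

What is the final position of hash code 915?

9

Insert 590: h=5, slot 5 empty -> index 5.
Insert 805: h=12, slot 12 empty -> index 12.
Insert 990: h=2, slot 2 empty -> index 2.
Insert 356: h=5, slot 5 occupied -> index 6.
Insert 915: h=5, slots 5,6 occupied -> index 9.
Insert 655: h=5, slots 5,6,9 occupied -> index 1.
Table: [∅, 655, 990, ∅, ∅, 590, 356, ∅, ∅, 915, ∅, ∅, 805]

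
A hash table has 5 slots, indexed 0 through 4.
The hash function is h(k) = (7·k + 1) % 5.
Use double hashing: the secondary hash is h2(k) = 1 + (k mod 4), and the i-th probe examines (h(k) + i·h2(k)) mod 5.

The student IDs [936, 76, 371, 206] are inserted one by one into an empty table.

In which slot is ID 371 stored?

2

936: h=3 → slot 3
76: h=3, h2=1, probe 3,4 → slot 4
371: h=3, h2=4, probe 3,2 → slot 2
206: h=3, h2=3, probe 3,1 → slot 1
Table: [., 206, 371, 936, 76]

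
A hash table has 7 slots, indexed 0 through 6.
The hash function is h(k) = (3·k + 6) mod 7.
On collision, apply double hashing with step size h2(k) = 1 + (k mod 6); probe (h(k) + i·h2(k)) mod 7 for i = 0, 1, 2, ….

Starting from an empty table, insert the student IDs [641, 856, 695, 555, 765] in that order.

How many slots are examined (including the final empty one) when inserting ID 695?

3

Insert 641: h=4, slot 4 empty → index 4.
Insert 856: h=5, slot 5 empty → index 5.
Insert 695: h=5, h2=6, slots 5,4 occupied → index 3.
Insert 555: h=5, h2=4, slot 5 occupied → index 2.
Insert 765: h=5, h2=4, slots 5,2 occupied → index 6.
Table: [_, _, 555, 695, 641, 856, 765]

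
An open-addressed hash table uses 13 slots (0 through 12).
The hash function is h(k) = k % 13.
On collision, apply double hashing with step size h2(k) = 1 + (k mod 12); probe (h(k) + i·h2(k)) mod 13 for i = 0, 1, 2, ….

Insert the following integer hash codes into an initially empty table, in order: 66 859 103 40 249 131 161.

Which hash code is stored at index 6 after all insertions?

66 hashes to 1; slot 1 is free -> place at 1.
859 hashes to 1, h2=8; 1 taken -> place at 9.
103 hashes to 12; slot 12 is free -> place at 12.
40 hashes to 1, h2=5; 1 taken -> place at 6.
249 hashes to 2; slot 2 is free -> place at 2.
131 hashes to 1, h2=12; 1 taken -> place at 0.
161 hashes to 5; slot 5 is free -> place at 5.
Table: [131, 66, 249, —, —, 161, 40, —, —, 859, —, —, 103]

40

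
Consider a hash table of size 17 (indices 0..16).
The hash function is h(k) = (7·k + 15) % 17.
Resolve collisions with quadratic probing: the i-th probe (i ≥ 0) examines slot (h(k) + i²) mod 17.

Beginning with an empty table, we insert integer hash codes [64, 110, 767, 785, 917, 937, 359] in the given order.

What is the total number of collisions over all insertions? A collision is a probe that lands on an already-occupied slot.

64: h=4 -> slot 4
110: h=3 -> slot 3
767: h=12 -> slot 12
785: h=2 -> slot 2
917: h=8 -> slot 8
937: h=12, probe 12,13 -> slot 13
359: h=12, probe 12,13,16 -> slot 16
Table: [∅, ∅, 785, 110, 64, ∅, ∅, ∅, 917, ∅, ∅, ∅, 767, 937, ∅, ∅, 359]

3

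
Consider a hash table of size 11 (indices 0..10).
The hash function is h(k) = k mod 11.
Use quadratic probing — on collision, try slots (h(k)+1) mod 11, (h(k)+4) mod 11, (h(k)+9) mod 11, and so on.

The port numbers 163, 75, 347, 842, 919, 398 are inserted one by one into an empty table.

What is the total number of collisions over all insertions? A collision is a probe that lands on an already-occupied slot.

163: h=9 => slot 9
75: h=9, probe 9,10 => slot 10
347: h=6 => slot 6
842: h=6, probe 6,7 => slot 7
919: h=6, probe 6,7,10,4 => slot 4
398: h=2 => slot 2
Table: [—, —, 398, —, 919, —, 347, 842, —, 163, 75]

5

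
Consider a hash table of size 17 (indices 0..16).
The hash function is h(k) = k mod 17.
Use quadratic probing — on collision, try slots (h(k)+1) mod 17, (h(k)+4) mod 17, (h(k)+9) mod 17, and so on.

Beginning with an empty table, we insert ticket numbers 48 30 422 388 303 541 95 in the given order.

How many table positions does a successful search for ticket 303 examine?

4

48 hashes to 14; slot 14 is free => place at 14.
30 hashes to 13; slot 13 is free => place at 13.
422 hashes to 14; 14 taken => place at 15.
388 hashes to 14; 14,15 taken => place at 1.
303 hashes to 14; 14,15,1 taken => place at 6.
541 hashes to 14; 14,15,1,6,13 taken => place at 5.
95 hashes to 10; slot 10 is free => place at 10.
Table: [., 388, ., ., ., 541, 303, ., ., ., 95, ., ., 30, 48, 422, .]
Lookup 303: h=14, probe 14,15,1,6 → found at 6.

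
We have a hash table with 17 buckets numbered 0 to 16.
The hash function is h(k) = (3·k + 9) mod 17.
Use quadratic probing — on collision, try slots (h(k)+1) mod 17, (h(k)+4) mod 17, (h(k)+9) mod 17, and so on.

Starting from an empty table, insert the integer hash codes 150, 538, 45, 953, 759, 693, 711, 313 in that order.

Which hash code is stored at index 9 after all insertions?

150: h=0 => slot 0
538: h=8 => slot 8
45: h=8, probe 8,9 => slot 9
953: h=12 => slot 12
759: h=8, probe 8,9,12,0,7 => slot 7
693: h=14 => slot 14
711: h=0, probe 0,1 => slot 1
313: h=13 => slot 13
Table: [150, 711, ., ., ., ., ., 759, 538, 45, ., ., 953, 313, 693, ., .]

45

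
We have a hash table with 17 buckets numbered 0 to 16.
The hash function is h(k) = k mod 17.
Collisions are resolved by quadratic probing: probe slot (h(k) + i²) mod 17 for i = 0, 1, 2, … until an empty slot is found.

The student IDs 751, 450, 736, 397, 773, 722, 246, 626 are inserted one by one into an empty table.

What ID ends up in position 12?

751: h=3 -> slot 3
450: h=8 -> slot 8
736: h=5 -> slot 5
397: h=6 -> slot 6
773: h=8, probe 8,9 -> slot 9
722: h=8, probe 8,9,12 -> slot 12
246: h=8, probe 8,9,12,0 -> slot 0
626: h=14 -> slot 14
Table: [246, ∅, ∅, 751, ∅, 736, 397, ∅, 450, 773, ∅, ∅, 722, ∅, 626, ∅, ∅]

722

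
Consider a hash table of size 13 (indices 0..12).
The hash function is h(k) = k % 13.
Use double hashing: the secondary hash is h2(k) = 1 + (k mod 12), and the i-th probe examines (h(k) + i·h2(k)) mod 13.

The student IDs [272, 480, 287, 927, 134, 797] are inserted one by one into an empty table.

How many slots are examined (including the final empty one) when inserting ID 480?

2

272: h=12 -> slot 12
480: h=12, h2=1, probe 12,0 -> slot 0
287: h=1 -> slot 1
927: h=4 -> slot 4
134: h=4, h2=3, probe 4,7 -> slot 7
797: h=4, h2=6, probe 4,10 -> slot 10
Table: [480, 287, ∅, ∅, 927, ∅, ∅, 134, ∅, ∅, 797, ∅, 272]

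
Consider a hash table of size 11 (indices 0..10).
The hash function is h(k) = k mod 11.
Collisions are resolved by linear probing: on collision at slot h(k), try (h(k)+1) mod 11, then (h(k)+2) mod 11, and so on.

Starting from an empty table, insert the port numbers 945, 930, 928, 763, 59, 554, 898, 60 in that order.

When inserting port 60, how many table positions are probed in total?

945: h=10 -> slot 10
930: h=6 -> slot 6
928: h=4 -> slot 4
763: h=4, probe 4,5 -> slot 5
59: h=4, probe 4,5,6,7 -> slot 7
554: h=4, probe 4,5,6,7,8 -> slot 8
898: h=7, probe 7,8,9 -> slot 9
60: h=5, probe 5,6,7,8,9,10,0 -> slot 0
Table: [60, -, -, -, 928, 763, 930, 59, 554, 898, 945]

7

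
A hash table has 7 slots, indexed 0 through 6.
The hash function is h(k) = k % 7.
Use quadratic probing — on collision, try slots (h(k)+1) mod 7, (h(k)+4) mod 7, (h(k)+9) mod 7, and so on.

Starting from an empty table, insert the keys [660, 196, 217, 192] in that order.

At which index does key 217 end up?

1

Insert 660: h=2, slot 2 empty → index 2.
Insert 196: h=0, slot 0 empty → index 0.
Insert 217: h=0, slot 0 occupied → index 1.
Insert 192: h=3, slot 3 empty → index 3.
Table: [196, 217, 660, 192, -, -, -]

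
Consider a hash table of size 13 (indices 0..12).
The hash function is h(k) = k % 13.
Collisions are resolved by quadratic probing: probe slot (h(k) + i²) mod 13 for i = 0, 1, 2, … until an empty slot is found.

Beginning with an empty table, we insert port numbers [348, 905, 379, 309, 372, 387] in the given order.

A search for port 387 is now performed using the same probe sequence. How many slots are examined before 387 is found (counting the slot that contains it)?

Insert 348: h=10, slot 10 empty => index 10.
Insert 905: h=8, slot 8 empty => index 8.
Insert 379: h=2, slot 2 empty => index 2.
Insert 309: h=10, slot 10 occupied => index 11.
Insert 372: h=8, slot 8 occupied => index 9.
Insert 387: h=10, slots 10,11 occupied => index 1.
Table: [-, 387, 379, -, -, -, -, -, 905, 372, 348, 309, -]
Lookup 387: h=10, probe 10,11,1 → found at 1.

3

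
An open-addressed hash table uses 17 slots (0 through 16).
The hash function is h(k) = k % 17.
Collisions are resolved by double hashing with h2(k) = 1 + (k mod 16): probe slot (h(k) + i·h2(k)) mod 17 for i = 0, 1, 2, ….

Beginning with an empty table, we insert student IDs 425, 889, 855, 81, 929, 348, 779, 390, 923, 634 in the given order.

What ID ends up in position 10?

425 hashes to 0; slot 0 is free -> place at 0.
889 hashes to 5; slot 5 is free -> place at 5.
855 hashes to 5, h2=8; 5 taken -> place at 13.
81 hashes to 13, h2=2; 13 taken -> place at 15.
929 hashes to 11; slot 11 is free -> place at 11.
348 hashes to 8; slot 8 is free -> place at 8.
779 hashes to 14; slot 14 is free -> place at 14.
390 hashes to 16; slot 16 is free -> place at 16.
923 hashes to 5, h2=12; 5,0 taken -> place at 12.
634 hashes to 5, h2=11; 5,16 taken -> place at 10.
Table: [425, ∅, ∅, ∅, ∅, 889, ∅, ∅, 348, ∅, 634, 929, 923, 855, 779, 81, 390]

634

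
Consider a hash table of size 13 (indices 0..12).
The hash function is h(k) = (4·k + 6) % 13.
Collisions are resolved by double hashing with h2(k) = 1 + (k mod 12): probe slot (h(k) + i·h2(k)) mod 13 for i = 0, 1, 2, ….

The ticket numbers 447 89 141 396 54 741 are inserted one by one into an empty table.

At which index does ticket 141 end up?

Insert 447: h=0, slot 0 empty → index 0.
Insert 89: h=11, slot 11 empty → index 11.
Insert 141: h=11, h2=10, slot 11 occupied → index 8.
Insert 396: h=4, slot 4 empty → index 4.
Insert 54: h=1, slot 1 empty → index 1.
Insert 741: h=6, slot 6 empty → index 6.
Table: [447, 54, ., ., 396, ., 741, ., 141, ., ., 89, .]

8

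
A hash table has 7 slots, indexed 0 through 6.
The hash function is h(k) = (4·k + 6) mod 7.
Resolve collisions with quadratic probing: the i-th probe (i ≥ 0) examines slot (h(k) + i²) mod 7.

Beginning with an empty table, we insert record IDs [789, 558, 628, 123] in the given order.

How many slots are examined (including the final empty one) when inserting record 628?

Insert 789: h=5, slot 5 empty → index 5.
Insert 558: h=5, slot 5 occupied → index 6.
Insert 628: h=5, slots 5,6 occupied → index 2.
Insert 123: h=1, slot 1 empty → index 1.
Table: [∅, 123, 628, ∅, ∅, 789, 558]

3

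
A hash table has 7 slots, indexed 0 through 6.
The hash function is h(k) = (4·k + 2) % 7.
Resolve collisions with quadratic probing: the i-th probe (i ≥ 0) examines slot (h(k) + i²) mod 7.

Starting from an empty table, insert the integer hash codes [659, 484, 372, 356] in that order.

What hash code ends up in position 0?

484

659: h=6 -> slot 6
484: h=6, probe 6,0 -> slot 0
372: h=6, probe 6,0,3 -> slot 3
356: h=5 -> slot 5
Table: [484, —, —, 372, —, 356, 659]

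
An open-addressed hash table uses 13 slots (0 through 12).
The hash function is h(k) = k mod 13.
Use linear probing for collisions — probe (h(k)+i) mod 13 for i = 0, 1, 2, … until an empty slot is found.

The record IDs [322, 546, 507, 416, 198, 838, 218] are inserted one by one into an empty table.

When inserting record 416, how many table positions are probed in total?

Insert 322: h=10, slot 10 empty -> index 10.
Insert 546: h=0, slot 0 empty -> index 0.
Insert 507: h=0, slot 0 occupied -> index 1.
Insert 416: h=0, slots 0,1 occupied -> index 2.
Insert 198: h=3, slot 3 empty -> index 3.
Insert 838: h=6, slot 6 empty -> index 6.
Insert 218: h=10, slot 10 occupied -> index 11.
Table: [546, 507, 416, 198, ∅, ∅, 838, ∅, ∅, ∅, 322, 218, ∅]

3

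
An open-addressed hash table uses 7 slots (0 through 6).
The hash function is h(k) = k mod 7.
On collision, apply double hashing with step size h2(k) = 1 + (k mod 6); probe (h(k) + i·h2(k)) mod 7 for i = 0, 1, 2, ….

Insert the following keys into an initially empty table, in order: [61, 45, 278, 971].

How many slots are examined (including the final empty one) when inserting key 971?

61 hashes to 5; slot 5 is free => place at 5.
45 hashes to 3; slot 3 is free => place at 3.
278 hashes to 5, h2=3; 5 taken => place at 1.
971 hashes to 5, h2=6; 5 taken => place at 4.
Table: [-, 278, -, 45, 971, 61, -]

2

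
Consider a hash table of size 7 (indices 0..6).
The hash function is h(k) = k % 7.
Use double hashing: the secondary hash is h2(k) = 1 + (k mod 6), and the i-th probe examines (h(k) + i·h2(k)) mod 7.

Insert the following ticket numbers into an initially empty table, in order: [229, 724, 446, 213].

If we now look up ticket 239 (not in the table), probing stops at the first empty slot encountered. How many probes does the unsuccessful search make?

3

229: h=5 → slot 5
724: h=3 → slot 3
446: h=5, h2=3, probe 5,1 → slot 1
213: h=3, h2=4, probe 3,0 → slot 0
Table: [213, 446, ∅, 724, ∅, 229, ∅]
Lookup 239: h=1, h2=6, probe 1,0,6 → slot 6 empty, not found.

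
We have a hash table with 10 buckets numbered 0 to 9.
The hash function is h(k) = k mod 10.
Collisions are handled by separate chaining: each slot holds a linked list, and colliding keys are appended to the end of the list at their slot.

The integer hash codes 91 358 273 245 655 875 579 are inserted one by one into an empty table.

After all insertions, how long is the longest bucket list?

Insert 91: h=1, bucket 1 empty → new chain.
Insert 358: h=8, bucket 8 empty → new chain.
Insert 273: h=3, bucket 3 empty → new chain.
Insert 245: h=5, bucket 5 empty → new chain.
Insert 655: h=5, bucket 5 nonempty → append to chain.
Insert 875: h=5, bucket 5 nonempty → append to chain.
Insert 579: h=9, bucket 9 empty → new chain.
Final buckets:
0: .
1: 91
2: .
3: 273
4: .
5: 245 -> 655 -> 875
6: .
7: .
8: 358
9: 579

3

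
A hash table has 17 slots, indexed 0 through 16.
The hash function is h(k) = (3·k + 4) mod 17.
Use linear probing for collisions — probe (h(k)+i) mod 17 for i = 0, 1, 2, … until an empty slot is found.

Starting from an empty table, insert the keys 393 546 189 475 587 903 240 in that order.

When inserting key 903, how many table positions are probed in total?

Insert 393: h=10, slot 10 empty -> index 10.
Insert 546: h=10, slot 10 occupied -> index 11.
Insert 189: h=10, slots 10,11 occupied -> index 12.
Insert 475: h=1, slot 1 empty -> index 1.
Insert 587: h=14, slot 14 empty -> index 14.
Insert 903: h=10, slots 10,11,12 occupied -> index 13.
Insert 240: h=10, slots 10,11,12,13,14 occupied -> index 15.
Table: [∅, 475, ∅, ∅, ∅, ∅, ∅, ∅, ∅, ∅, 393, 546, 189, 903, 587, 240, ∅]

4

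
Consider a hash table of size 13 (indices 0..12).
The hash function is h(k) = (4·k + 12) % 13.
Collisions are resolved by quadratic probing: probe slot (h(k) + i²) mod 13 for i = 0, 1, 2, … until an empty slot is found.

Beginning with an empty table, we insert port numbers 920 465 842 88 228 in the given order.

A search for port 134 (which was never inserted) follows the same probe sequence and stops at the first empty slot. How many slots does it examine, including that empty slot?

2

920 hashes to 0; slot 0 is free => place at 0.
465 hashes to 0; 0 taken => place at 1.
842 hashes to 0; 0,1 taken => place at 4.
88 hashes to 0; 0,1,4 taken => place at 9.
228 hashes to 1; 1 taken => place at 2.
Table: [920, 465, 228, _, 842, _, _, _, _, 88, _, _, _]
Lookup 134: h=2, probe 2,3 → slot 3 empty, not found.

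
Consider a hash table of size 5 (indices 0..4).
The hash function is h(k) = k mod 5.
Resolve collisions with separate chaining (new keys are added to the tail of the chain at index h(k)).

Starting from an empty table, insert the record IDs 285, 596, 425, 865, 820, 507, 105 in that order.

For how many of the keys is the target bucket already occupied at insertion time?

4

285 → bucket 0
596 → bucket 1
425 → bucket 0 (collision)
865 → bucket 0 (collision)
820 → bucket 0 (collision)
507 → bucket 2
105 → bucket 0 (collision)
Final buckets:
0: 285 -> 425 -> 865 -> 820 -> 105
1: 596
2: 507
3: _
4: _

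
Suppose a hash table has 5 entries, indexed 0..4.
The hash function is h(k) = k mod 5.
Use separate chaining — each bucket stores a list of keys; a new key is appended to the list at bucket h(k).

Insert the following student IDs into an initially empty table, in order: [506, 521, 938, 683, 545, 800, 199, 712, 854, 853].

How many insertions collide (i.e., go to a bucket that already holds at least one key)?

5

Insert 506: h=1, bucket 1 empty -> new chain.
Insert 521: h=1, bucket 1 nonempty -> append to chain.
Insert 938: h=3, bucket 3 empty -> new chain.
Insert 683: h=3, bucket 3 nonempty -> append to chain.
Insert 545: h=0, bucket 0 empty -> new chain.
Insert 800: h=0, bucket 0 nonempty -> append to chain.
Insert 199: h=4, bucket 4 empty -> new chain.
Insert 712: h=2, bucket 2 empty -> new chain.
Insert 854: h=4, bucket 4 nonempty -> append to chain.
Insert 853: h=3, bucket 3 nonempty -> append to chain.
Final buckets:
0: 545 -> 800
1: 506 -> 521
2: 712
3: 938 -> 683 -> 853
4: 199 -> 854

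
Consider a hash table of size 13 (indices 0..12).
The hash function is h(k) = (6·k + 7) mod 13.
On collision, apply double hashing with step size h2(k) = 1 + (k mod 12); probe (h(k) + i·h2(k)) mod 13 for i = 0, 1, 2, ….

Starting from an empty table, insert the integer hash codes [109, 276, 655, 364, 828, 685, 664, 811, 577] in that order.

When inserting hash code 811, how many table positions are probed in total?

3

109: h=11 → slot 11
276: h=12 → slot 12
655: h=11, h2=8, probe 11,6 → slot 6
364: h=7 → slot 7
828: h=9 → slot 9
685: h=9, h2=2, probe 9,11,0 → slot 0
664: h=0, h2=5, probe 0,5 → slot 5
811: h=11, h2=8, probe 11,6,1 → slot 1
577: h=11, h2=2, probe 11,0,2 → slot 2
Table: [685, 811, 577, -, -, 664, 655, 364, -, 828, -, 109, 276]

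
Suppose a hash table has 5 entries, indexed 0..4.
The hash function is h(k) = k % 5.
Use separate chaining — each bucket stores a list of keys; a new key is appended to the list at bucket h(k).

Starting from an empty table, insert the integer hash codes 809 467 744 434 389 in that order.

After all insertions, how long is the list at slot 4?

Insert 809: h=4, bucket 4 empty → new chain.
Insert 467: h=2, bucket 2 empty → new chain.
Insert 744: h=4, bucket 4 nonempty → append to chain.
Insert 434: h=4, bucket 4 nonempty → append to chain.
Insert 389: h=4, bucket 4 nonempty → append to chain.
Final buckets:
0: -
1: -
2: 467
3: -
4: 809 -> 744 -> 434 -> 389

4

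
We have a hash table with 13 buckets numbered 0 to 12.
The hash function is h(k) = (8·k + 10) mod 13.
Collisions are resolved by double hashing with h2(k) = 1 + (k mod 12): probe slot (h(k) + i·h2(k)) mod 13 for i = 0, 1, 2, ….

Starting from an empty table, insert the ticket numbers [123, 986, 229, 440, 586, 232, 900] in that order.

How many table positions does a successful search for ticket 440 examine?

2

123: h=6 → slot 6
986: h=7 → slot 7
229: h=9 → slot 9
440: h=7, h2=9, probe 7,3 → slot 3
586: h=5 → slot 5
232: h=7, h2=5, probe 7,12 → slot 12
900: h=8 → slot 8
Table: [., ., ., 440, ., 586, 123, 986, 900, 229, ., ., 232]
Lookup 440: h=7, h2=9, probe 7,3 → found at 3.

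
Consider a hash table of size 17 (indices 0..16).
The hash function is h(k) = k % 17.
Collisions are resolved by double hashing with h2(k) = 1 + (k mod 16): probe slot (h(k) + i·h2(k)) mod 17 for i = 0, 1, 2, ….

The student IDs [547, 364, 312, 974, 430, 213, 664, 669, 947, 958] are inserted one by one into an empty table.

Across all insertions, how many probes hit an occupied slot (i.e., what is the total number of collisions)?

6

Insert 547: h=3, slot 3 empty => index 3.
Insert 364: h=7, slot 7 empty => index 7.
Insert 312: h=6, slot 6 empty => index 6.
Insert 974: h=5, slot 5 empty => index 5.
Insert 430: h=5, h2=15, slots 5,3 occupied => index 1.
Insert 213: h=9, slot 9 empty => index 9.
Insert 664: h=1, h2=9, slot 1 occupied => index 10.
Insert 669: h=6, h2=14, slots 6,3 occupied => index 0.
Insert 947: h=12, slot 12 empty => index 12.
Insert 958: h=6, h2=15, slot 6 occupied => index 4.
Table: [669, 430, ., 547, 958, 974, 312, 364, ., 213, 664, ., 947, ., ., ., .]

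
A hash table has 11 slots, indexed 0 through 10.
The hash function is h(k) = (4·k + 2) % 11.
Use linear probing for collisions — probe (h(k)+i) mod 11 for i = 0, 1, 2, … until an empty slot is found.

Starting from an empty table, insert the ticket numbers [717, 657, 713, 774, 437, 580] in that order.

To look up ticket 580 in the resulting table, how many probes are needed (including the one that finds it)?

717 hashes to 10; slot 10 is free => place at 10.
657 hashes to 1; slot 1 is free => place at 1.
713 hashes to 5; slot 5 is free => place at 5.
774 hashes to 7; slot 7 is free => place at 7.
437 hashes to 1; 1 taken => place at 2.
580 hashes to 1; 1,2 taken => place at 3.
Table: [., 657, 437, 580, ., 713, ., 774, ., ., 717]
Lookup 580: h=1, probe 1,2,3 → found at 3.

3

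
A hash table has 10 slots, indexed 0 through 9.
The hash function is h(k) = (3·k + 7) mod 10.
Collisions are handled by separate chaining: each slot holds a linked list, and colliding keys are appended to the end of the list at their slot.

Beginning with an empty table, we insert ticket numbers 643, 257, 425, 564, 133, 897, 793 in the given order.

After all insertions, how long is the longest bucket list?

Insert 643: h=6, bucket 6 empty → new chain.
Insert 257: h=8, bucket 8 empty → new chain.
Insert 425: h=2, bucket 2 empty → new chain.
Insert 564: h=9, bucket 9 empty → new chain.
Insert 133: h=6, bucket 6 nonempty → append to chain.
Insert 897: h=8, bucket 8 nonempty → append to chain.
Insert 793: h=6, bucket 6 nonempty → append to chain.
Final buckets:
0: .
1: .
2: 425
3: .
4: .
5: .
6: 643 -> 133 -> 793
7: .
8: 257 -> 897
9: 564

3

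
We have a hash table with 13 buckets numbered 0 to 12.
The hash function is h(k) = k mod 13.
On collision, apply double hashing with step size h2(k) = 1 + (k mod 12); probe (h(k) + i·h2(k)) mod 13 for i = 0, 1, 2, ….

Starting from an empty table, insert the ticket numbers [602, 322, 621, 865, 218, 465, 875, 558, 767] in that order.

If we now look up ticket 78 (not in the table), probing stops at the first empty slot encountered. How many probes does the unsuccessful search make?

602 hashes to 4; slot 4 is free -> place at 4.
322 hashes to 10; slot 10 is free -> place at 10.
621 hashes to 10, h2=10; 10 taken -> place at 7.
865 hashes to 7, h2=2; 7 taken -> place at 9.
218 hashes to 10, h2=3; 10 taken -> place at 0.
465 hashes to 10, h2=10; 10,7,4 taken -> place at 1.
875 hashes to 4, h2=12; 4 taken -> place at 3.
558 hashes to 12; slot 12 is free -> place at 12.
767 hashes to 0, h2=12; 0,12 taken -> place at 11.
Table: [218, 465, —, 875, 602, —, —, 621, —, 865, 322, 767, 558]
Lookup 78: h=0, h2=7, probe 0,7,1,8 → slot 8 empty, not found.

4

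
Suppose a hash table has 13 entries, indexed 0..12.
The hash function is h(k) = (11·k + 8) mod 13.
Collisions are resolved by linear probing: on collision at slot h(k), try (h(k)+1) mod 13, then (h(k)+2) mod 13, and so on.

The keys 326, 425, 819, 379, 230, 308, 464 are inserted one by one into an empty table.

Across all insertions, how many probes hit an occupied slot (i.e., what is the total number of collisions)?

326 hashes to 6; slot 6 is free -> place at 6.
425 hashes to 3; slot 3 is free -> place at 3.
819 hashes to 8; slot 8 is free -> place at 8.
379 hashes to 4; slot 4 is free -> place at 4.
230 hashes to 3; 3,4 taken -> place at 5.
308 hashes to 3; 3,4,5,6 taken -> place at 7.
464 hashes to 3; 3,4,5,6,7,8 taken -> place at 9.
Table: [-, -, -, 425, 379, 230, 326, 308, 819, 464, -, -, -]

12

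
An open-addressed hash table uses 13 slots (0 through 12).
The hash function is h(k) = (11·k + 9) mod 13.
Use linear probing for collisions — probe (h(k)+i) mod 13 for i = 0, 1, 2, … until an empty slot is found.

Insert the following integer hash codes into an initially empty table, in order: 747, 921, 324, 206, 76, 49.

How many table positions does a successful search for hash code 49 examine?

Insert 747: h=10, slot 10 empty → index 10.
Insert 921: h=0, slot 0 empty → index 0.
Insert 324: h=11, slot 11 empty → index 11.
Insert 206: h=0, slot 0 occupied → index 1.
Insert 76: h=0, slots 0,1 occupied → index 2.
Insert 49: h=2, slot 2 occupied → index 3.
Table: [921, 206, 76, 49, _, _, _, _, _, _, 747, 324, _]
Lookup 49: h=2, probe 2,3 → found at 3.

2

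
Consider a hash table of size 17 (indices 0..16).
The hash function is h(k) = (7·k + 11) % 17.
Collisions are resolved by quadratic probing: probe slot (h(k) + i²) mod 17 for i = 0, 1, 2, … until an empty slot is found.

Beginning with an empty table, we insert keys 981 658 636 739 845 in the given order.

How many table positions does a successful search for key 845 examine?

3

981: h=10 => slot 10
658: h=10, probe 10,11 => slot 11
636: h=9 => slot 9
739: h=16 => slot 16
845: h=10, probe 10,11,14 => slot 14
Table: [—, —, —, —, —, —, —, —, —, 636, 981, 658, —, —, 845, —, 739]
Lookup 845: h=10, probe 10,11,14 → found at 14.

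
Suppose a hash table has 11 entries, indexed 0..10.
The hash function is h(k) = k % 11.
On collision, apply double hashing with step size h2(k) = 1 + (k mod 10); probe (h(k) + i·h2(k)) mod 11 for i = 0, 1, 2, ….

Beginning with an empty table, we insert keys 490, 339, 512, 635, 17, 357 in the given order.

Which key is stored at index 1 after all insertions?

490 hashes to 6; slot 6 is free => place at 6.
339 hashes to 9; slot 9 is free => place at 9.
512 hashes to 6, h2=3; 6,9 taken => place at 1.
635 hashes to 8; slot 8 is free => place at 8.
17 hashes to 6, h2=8; 6 taken => place at 3.
357 hashes to 5; slot 5 is free => place at 5.
Table: [—, 512, —, 17, —, 357, 490, —, 635, 339, —]

512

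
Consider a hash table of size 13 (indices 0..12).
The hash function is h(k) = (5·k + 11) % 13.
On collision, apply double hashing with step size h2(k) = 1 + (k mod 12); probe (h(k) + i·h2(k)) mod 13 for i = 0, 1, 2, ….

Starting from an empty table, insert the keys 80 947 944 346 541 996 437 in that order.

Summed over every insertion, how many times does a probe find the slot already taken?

5

80 hashes to 8; slot 8 is free → place at 8.
947 hashes to 1; slot 1 is free → place at 1.
944 hashes to 12; slot 12 is free → place at 12.
346 hashes to 12, h2=11; 12 taken → place at 10.
541 hashes to 12, h2=2; 12,1 taken → place at 3.
996 hashes to 12, h2=1; 12 taken → place at 0.
437 hashes to 12, h2=6; 12 taken → place at 5.
Table: [996, 947, _, 541, _, 437, _, _, 80, _, 346, _, 944]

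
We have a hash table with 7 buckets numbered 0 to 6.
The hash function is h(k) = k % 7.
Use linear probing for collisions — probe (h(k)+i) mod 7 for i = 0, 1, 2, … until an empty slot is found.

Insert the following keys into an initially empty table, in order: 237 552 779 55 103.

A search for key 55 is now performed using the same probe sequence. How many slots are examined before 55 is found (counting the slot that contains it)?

3

237: h=6 -> slot 6
552: h=6, probe 6,0 -> slot 0
779: h=2 -> slot 2
55: h=6, probe 6,0,1 -> slot 1
103: h=5 -> slot 5
Table: [552, 55, 779, ., ., 103, 237]
Lookup 55: h=6, probe 6,0,1 → found at 1.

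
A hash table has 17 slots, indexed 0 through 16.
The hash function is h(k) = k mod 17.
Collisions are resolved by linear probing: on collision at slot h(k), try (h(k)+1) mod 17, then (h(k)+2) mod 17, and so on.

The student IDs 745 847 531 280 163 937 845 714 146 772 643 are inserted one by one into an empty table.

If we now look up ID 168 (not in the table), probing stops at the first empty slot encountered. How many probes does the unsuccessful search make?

Insert 745: h=14, slot 14 empty => index 14.
Insert 847: h=14, slot 14 occupied => index 15.
Insert 531: h=4, slot 4 empty => index 4.
Insert 280: h=8, slot 8 empty => index 8.
Insert 163: h=10, slot 10 empty => index 10.
Insert 937: h=2, slot 2 empty => index 2.
Insert 845: h=12, slot 12 empty => index 12.
Insert 714: h=0, slot 0 empty => index 0.
Insert 146: h=10, slot 10 occupied => index 11.
Insert 772: h=7, slot 7 empty => index 7.
Insert 643: h=14, slots 14,15 occupied => index 16.
Table: [714, —, 937, —, 531, —, —, 772, 280, —, 163, 146, 845, —, 745, 847, 643]
Lookup 168: h=15, probe 15,16,0,1 → slot 1 empty, not found.

4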